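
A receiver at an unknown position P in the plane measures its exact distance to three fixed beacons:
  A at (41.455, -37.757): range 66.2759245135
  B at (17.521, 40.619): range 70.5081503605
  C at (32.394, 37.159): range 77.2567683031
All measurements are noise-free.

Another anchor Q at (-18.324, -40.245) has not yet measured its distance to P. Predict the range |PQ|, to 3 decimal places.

eq1: (x − 41.455)² + (y + 37.757)² = 66.2759245135²
eq2: (x − 17.521)² + (y − 40.619)² = 70.5081503605²
eq3: (x − 32.394)² + (y − 37.159)² = 77.2567683031²
eq3−eq2, eq3−eq1 (x²,y² cancel):
  -29.746·x + 6.920·y = 523.935066
  18.122·x − 149.832·y = 2290.055636
det = -29.746·-149.832 − 6.920·18.122 = 4331.498432
x = (523.935066·-149.832 − 6.920·2290.055636) / 4331.498432 = -21.782167
y = (-29.746·2290.055636 − 523.935066·18.122) / 4331.498432 = -17.918683
|P − Q| = √((-21.782167 − -18.324)² + (-17.918683 − -40.245)²) = 22.592551

22.593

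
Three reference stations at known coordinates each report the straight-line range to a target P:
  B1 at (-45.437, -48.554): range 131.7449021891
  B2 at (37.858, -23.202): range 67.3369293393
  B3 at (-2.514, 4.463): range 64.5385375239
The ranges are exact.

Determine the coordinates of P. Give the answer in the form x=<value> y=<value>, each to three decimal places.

eq1: (x + 45.437)² + (y + 48.554)² = 131.7449021891²
eq2: (x − 37.858)² + (y + 23.202)² = 67.3369293393²
eq3: (x + 2.514)² + (y − 4.463)² = 64.5385375239²
eq3−eq2, eq3−eq1 (x²,y² cancel):
  80.744·x − 55.330·y = 1576.283176
  -85.846·x − 106.034·y = -8795.723107
det = 80.744·-106.034 − -55.330·-85.846 = -13311.468476
x = (1576.283176·-106.034 − -55.330·-8795.723107) / -13311.468476 = 49.116066
y = (80.744·-8795.723107 − 1576.283176·-85.846) / -13311.468476 = 43.187141

x=49.116 y=43.187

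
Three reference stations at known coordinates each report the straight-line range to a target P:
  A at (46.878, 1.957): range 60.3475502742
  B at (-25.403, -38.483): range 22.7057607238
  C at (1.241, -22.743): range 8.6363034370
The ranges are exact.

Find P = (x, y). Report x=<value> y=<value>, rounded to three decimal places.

eq1: (x − 46.878)² + (y − 1.957)² = 60.3475502742²
eq2: (x + 25.403)² + (y + 38.483)² = 22.7057607238²
eq3: (x − 1.241)² + (y + 22.743)² = 8.6363034370²
eq1−eq3, eq1−eq2 (x²,y² cancel):
  -91.274·x − 49.400·y = 1884.648484
  -144.562·x − 80.880·y = 3051.152219
det = -91.274·-80.880 − -49.400·-144.562 = 240.878320
x = (1884.648484·-80.880 − -49.400·3051.152219) / 240.878320 = -7.071827
y = (-91.274·3051.152219 − 1884.648484·-144.562) / 240.878320 = -25.084505

x=-7.072 y=-25.085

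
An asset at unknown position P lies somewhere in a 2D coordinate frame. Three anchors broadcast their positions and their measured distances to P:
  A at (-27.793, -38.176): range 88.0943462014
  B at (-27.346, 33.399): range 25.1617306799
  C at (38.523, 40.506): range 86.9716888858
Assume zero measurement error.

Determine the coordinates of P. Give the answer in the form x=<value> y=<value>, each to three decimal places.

eq1: (x + 27.793)² + (y + 38.176)² = 88.0943462014²
eq2: (x + 27.346)² + (y − 33.399)² = 25.1617306799²
eq3: (x − 38.523)² + (y − 40.506)² = 86.9716888858²
eq1−eq3, eq1−eq2 (x²,y² cancel):
  132.632·x + 157.364·y = 1091.438905
  0.894·x + 143.150·y = 6760.940234
det = 132.632·143.150 − 157.364·0.894 = 18845.587384
x = (1091.438905·143.150 − 157.364·6760.940234) / 18845.587384 = -48.164544
y = (132.632·6760.940234 − 1091.438905·0.894) / 18845.587384 = 47.530558

x=-48.165 y=47.531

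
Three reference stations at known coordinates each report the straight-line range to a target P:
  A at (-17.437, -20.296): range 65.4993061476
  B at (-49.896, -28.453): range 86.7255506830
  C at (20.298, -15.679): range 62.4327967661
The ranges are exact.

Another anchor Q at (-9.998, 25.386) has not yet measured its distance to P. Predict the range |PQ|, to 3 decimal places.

eq1: (x + 17.437)² + (y + 20.296)² = 65.4993061476²
eq2: (x + 49.896)² + (y + 28.453)² = 86.7255506830²
eq3: (x − 20.298)² + (y + 15.679)² = 62.4327967661²
eq2−eq3, eq2−eq1 (x²,y² cancel):
  140.388·x + 25.548·y = 982.122849
  64.918·x + 16.314·y = 647.954595
det = 140.388·16.314 − 25.548·64.918 = 631.764768
x = (982.122849·16.314 − 25.548·647.954595) / 631.764768 = -0.841440
y = (140.388·647.954595 − 982.122849·64.918) / 631.764768 = 43.066027
|P − Q| = √((-0.841440 − -9.998)² + (43.066027 − 25.386)²) = 19.910448

19.910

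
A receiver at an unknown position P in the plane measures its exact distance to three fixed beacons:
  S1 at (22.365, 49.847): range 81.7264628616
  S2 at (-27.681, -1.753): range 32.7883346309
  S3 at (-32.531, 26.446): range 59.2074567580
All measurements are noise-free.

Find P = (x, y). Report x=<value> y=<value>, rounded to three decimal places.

eq1: (x − 22.365)² + (y − 49.847)² = 81.7264628616²
eq2: (x + 27.681)² + (y + 1.753)² = 32.7883346309²
eq3: (x + 32.531)² + (y − 26.446)² = 59.2074567580²
eq1−eq2, eq1−eq3 (x²,y² cancel):
  -100.092·x − 103.200·y = 3388.533980
  -109.792·x − 46.802·y = 1946.432039
det = -100.092·-46.802 − -103.200·-109.792 = -6646.028616
x = (3388.533980·-46.802 − -103.200·1946.432039) / -6646.028616 = -6.361938
y = (-100.092·1946.432039 − 3388.533980·-109.792) / -6646.028616 = -26.664292

x=-6.362 y=-26.664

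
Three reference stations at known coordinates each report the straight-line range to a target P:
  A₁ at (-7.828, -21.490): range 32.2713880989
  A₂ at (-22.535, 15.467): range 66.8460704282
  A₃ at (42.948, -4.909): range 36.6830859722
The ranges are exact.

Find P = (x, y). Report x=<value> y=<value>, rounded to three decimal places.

x=21.598 y=-34.739

eq1: (x + 7.828)² + (y + 21.490)² = 32.2713880989²
eq2: (x + 22.535)² + (y − 15.467)² = 66.8460704282²
eq3: (x − 42.948)² + (y + 4.909)² = 36.6830859722²
eq1−eq3, eq1−eq2 (x²,y² cancel):
  101.552·x + 33.162·y = 1041.324994
  -29.414·x + 73.914·y = -3202.998012
det = 101.552·73.914 − 33.162·-29.414 = 8481.541596
x = (1041.324994·73.914 − 33.162·-3202.998012) / 8481.541596 = 21.598233
y = (101.552·-3202.998012 − 1041.324994·-29.414) / 8481.541596 = -34.739123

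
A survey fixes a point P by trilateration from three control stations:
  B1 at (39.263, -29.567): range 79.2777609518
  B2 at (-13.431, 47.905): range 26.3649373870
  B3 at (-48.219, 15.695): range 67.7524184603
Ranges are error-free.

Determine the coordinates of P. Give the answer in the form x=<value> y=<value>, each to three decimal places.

eq1: (x − 39.263)² + (y + 29.567)² = 79.2777609518²
eq2: (x + 13.431)² + (y − 47.905)² = 26.3649373870²
eq3: (x + 48.219)² + (y − 15.695)² = 67.7524184603²
eq3−eq2, eq3−eq1 (x²,y² cancel):
  69.576·x + 64.420·y = 3799.156084
  174.964·x − 90.524·y = -1850.187502
det = 69.576·-90.524 − 64.420·174.964 = -17569.478704
x = (3799.156084·-90.524 − 64.420·-1850.187502) / -17569.478704 = 12.790688
y = (69.576·-1850.187502 − 3799.156084·174.964) / -17569.478704 = 45.160372

x=12.791 y=45.160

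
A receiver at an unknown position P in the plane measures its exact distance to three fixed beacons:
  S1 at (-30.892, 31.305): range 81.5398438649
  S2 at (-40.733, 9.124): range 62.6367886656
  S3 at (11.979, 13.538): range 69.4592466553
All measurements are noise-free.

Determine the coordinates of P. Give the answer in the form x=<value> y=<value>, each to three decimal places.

eq1: (x + 30.892)² + (y − 31.305)² = 81.5398438649²
eq2: (x + 40.733)² + (y − 9.124)² = 62.6367886656²
eq3: (x − 11.979)² + (y − 13.538)² = 69.4592466553²
eq2−eq1, eq2−eq3 (x²,y² cancel):
  19.682·x + 44.362·y = -2533.484819
  105.424·x + 8.828·y = -2316.870432
det = 19.682·8.828 − 44.362·105.424 = -4503.066792
x = (-2533.484819·8.828 − 44.362·-2316.870432) / -4503.066792 = -17.857919
y = (19.682·-2316.870432 − -2533.484819·105.424) / -4503.066792 = -49.186359

x=-17.858 y=-49.186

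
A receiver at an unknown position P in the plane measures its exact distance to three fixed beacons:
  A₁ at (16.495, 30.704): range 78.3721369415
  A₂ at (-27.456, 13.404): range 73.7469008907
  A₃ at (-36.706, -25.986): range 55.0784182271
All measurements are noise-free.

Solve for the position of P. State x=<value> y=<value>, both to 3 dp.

x=13.943 y=-47.627

eq1: (x − 16.495)² + (y − 30.704)² = 78.3721369415²
eq2: (x + 27.456)² + (y − 13.404)² = 73.7469008907²
eq3: (x + 36.706)² + (y + 25.986)² = 55.0784182271²
eq1−eq3, eq1−eq2 (x²,y² cancel):
  -106.402·x − 113.380·y = 3916.341685
  -87.902·x − 34.600·y = 422.264969
det = -106.402·-34.600 − -113.380·-87.902 = -6284.819560
x = (3916.341685·-34.600 − -113.380·422.264969) / -6284.819560 = 13.942965
y = (-106.402·422.264969 − 3916.341685·-87.902) / -6284.819560 = -47.626575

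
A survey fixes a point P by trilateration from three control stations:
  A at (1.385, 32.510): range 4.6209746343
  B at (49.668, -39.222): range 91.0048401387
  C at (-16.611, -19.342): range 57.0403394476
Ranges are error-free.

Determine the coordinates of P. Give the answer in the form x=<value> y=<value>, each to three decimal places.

x=-1.893 y=35.767

eq1: (x − 1.385)² + (y − 32.510)² = 4.6209746343²
eq2: (x − 49.668)² + (y + 39.222)² = 91.0048401387²
eq3: (x + 16.611)² + (y + 19.342)² = 57.0403394476²
eq3−eq2, eq3−eq1 (x²,y² cancel):
  132.558·x − 39.760·y = -1673.043381
  35.992·x + 103.704·y = 3641.026958
det = 132.558·103.704 − -39.760·35.992 = 15177.836752
x = (-1673.043381·103.704 − -39.760·3641.026958) / 15177.836752 = -1.893159
y = (132.558·3641.026958 − -1673.043381·35.992) / 15177.836752 = 35.766851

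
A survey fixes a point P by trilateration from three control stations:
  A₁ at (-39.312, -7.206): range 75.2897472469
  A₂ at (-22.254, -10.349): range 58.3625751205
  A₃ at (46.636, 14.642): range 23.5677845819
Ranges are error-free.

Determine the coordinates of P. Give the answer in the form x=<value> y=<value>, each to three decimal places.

x=35.973 y=-6.376

eq1: (x + 39.312)² + (y + 7.206)² = 75.2897472469²
eq2: (x + 22.254)² + (y + 10.349)² = 58.3625751205²
eq3: (x − 46.636)² + (y − 14.642)² = 23.5677845819²
eq3−eq2, eq3−eq1 (x²,y² cancel):
  -137.780·x − 49.982·y = -4637.712048
  -171.896·x − 43.696·y = -5905.050450
det = -137.780·-43.696 − -49.982·-171.896 = -2571.270992
x = (-4637.712048·-43.696 − -49.982·-5905.050450) / -2571.270992 = 35.973169
y = (-137.780·-5905.050450 − -4637.712048·-171.896) / -2571.270992 = -6.375719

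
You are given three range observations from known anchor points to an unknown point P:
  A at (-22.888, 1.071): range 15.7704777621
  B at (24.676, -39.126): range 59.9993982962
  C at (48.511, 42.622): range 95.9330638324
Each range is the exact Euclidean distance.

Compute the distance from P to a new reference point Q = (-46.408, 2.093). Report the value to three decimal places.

22.868

eq1: (x + 22.888)² + (y − 1.071)² = 15.7704777621²
eq2: (x − 24.676)² + (y + 39.126)² = 59.9993982962²
eq3: (x − 48.511)² + (y − 42.622)² = 95.9330638324²
eq1−eq2, eq1−eq3 (x²,y² cancel):
  95.128·x − 80.394·y = -1736.478560
  142.798·x + 83.102·y = -5309.500347
det = 95.128·83.102 − -80.394·142.798 = 19385.429468
x = (-1736.478560·83.102 − -80.394·-5309.500347) / 19385.429468 = -29.463201
y = (95.128·-5309.500347 − -1736.478560·142.798) / 19385.429468 = -13.263389
|P − Q| = √((-29.463201 − -46.408)² + (-13.263389 − 2.093)²) = 22.867988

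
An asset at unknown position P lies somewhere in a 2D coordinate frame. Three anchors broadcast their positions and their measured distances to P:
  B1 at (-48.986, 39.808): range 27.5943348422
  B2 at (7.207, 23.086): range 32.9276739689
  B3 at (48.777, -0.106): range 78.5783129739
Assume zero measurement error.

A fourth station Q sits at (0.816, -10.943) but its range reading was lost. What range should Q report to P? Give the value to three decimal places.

eq1: (x + 48.986)² + (y − 39.808)² = 27.5943348422²
eq2: (x − 7.207)² + (y − 23.086)² = 32.9276739689²
eq3: (x − 48.777)² + (y + 0.106)² = 78.5783129739²
eq1−eq3, eq1−eq2 (x²,y² cancel):
  195.526·x − 79.828·y = -7018.202049
  112.386·x − 33.444·y = -3722.185213
det = 195.526·-33.444 − -79.828·112.386 = 2432.378064
x = (-7018.202049·-33.444 − -79.828·-3722.185213) / 2432.378064 = -25.661246
y = (195.526·-3722.185213 − -7018.202049·112.386) / 2432.378064 = 25.063402
|P − Q| = √((-25.661246 − 0.816)² + (25.063402 − -10.943)²) = 44.693462

44.693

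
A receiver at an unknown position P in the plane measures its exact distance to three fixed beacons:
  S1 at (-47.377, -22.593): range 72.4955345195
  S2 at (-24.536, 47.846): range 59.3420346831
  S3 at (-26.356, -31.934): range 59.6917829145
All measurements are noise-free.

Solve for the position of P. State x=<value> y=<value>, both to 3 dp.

x=18.709 y=7.210

eq1: (x + 47.377)² + (y + 22.593)² = 72.4955345195²
eq2: (x + 24.536)² + (y − 47.846)² = 59.3420346831²
eq3: (x + 26.356)² + (y + 31.934)² = 59.6917829145²
eq2−eq3, eq2−eq1 (x²,y² cancel):
  -3.640·x − 159.560·y = -1218.467787
  -45.682·x − 140.878·y = -1870.356679
det = -3.640·-140.878 − -159.560·-45.682 = -6776.224000
x = (-1218.467787·-140.878 − -159.560·-1870.356679) / -6776.224000 = 18.709359
y = (-3.640·-1870.356679 − -1218.467787·-45.682) / -6776.224000 = 7.209612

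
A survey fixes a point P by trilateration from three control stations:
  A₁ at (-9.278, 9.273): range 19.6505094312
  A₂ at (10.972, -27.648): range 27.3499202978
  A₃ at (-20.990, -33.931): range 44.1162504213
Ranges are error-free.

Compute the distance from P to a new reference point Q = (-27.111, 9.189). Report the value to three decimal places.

eq1: (x + 9.278)² + (y − 9.273)² = 19.6505094312²
eq2: (x − 10.972)² + (y + 27.648)² = 27.3499202978²
eq3: (x + 20.990)² + (y + 33.931)² = 44.1162504213²
eq1−eq3, eq1−eq2 (x²,y² cancel):
  -23.424·x − 86.408·y = -140.277982
  40.500·x − 73.842·y = 350.851256
det = -23.424·-73.842 − -86.408·40.500 = 5229.199008
x = (-140.277982·-73.842 − -86.408·350.851256) / 5229.199008 = 7.778392
y = (-23.424·350.851256 − -140.277982·40.500) / 5229.199008 = -0.485176
|P − Q| = √((7.778392 − -27.111)² + (-0.485176 − 9.189)²) = 36.205792

36.206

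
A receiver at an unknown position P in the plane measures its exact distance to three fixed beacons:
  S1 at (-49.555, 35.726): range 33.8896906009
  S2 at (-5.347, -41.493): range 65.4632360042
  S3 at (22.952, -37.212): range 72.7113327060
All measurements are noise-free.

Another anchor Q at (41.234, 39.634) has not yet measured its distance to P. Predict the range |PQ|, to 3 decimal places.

61.878

eq1: (x + 49.555)² + (y − 35.726)² = 33.8896906009²
eq2: (x + 5.347)² + (y + 41.493)² = 65.4632360042²
eq3: (x − 22.952)² + (y + 37.212)² = 72.7113327060²
eq3−eq2, eq3−eq1 (x²,y² cancel):
  -56.598·x − 8.562·y = 840.234846
  -145.014·x + 145.876·y = 5958.944628
det = -56.598·145.876 − -8.562·-145.014 = -9497.899716
x = (840.234846·145.876 − -8.562·5958.944628) / -9497.899716 = -18.276734
y = (-56.598·5958.944628 − 840.234846·-145.014) / -9497.899716 = 22.680649
|P − Q| = √((-18.276734 − 41.234)² + (22.680649 − 39.634)²) = 61.878458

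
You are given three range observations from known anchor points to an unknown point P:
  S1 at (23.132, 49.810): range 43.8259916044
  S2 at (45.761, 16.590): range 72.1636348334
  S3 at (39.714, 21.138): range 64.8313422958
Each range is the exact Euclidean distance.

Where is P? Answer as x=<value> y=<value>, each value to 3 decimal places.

eq1: (x − 23.132)² + (y − 49.810)² = 43.8259916044²
eq2: (x − 45.761)² + (y − 16.590)² = 72.1636348334²
eq3: (x − 39.714)² + (y − 21.138)² = 64.8313422958²
eq1−eq3, eq1−eq2 (x²,y² cancel):
  33.164·x − 57.344·y = -3274.494088
  45.258·x − 66.440·y = -3933.700955
det = 33.164·-66.440 − -57.344·45.258 = 391.858592
x = (-3274.494088·-66.440 − -57.344·-3933.700955) / 391.858592 = -20.458299
y = (33.164·-3933.700955 − -3274.494088·45.258) / 391.858592 = 45.270910

x=-20.458 y=45.271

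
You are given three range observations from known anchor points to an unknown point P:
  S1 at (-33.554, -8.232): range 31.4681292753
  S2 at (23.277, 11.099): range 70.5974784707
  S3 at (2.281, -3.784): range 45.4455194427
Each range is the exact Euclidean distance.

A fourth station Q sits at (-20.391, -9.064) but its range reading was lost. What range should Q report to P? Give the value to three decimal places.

30.477

eq1: (x + 33.554)² + (y + 8.232)² = 31.4681292753²
eq2: (x − 23.277)² + (y − 11.099)² = 70.5974784707²
eq3: (x − 2.281)² + (y + 3.784)² = 45.4455194427²
eq2−eq3, eq2−eq1 (x²,y² cancel):
  -41.992·x − 29.766·y = 2273.223816
  -113.662·x − 38.662·y = 4522.391016
det = -41.992·-38.662 − -29.766·-113.662 = -1759.768388
x = (2273.223816·-38.662 − -29.766·4522.391016) / -1759.768388 = -26.552421
y = (-41.992·4522.391016 − 2273.223816·-113.662) / -1759.768388 = -38.911326
|P − Q| = √((-26.552421 − -20.391)² + (-38.911326 − -9.064)²) = 30.476647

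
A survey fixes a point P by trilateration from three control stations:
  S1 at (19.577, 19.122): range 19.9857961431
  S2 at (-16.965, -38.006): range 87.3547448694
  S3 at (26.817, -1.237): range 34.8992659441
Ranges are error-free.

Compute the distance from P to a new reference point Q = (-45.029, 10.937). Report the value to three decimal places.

eq1: (x − 19.577)² + (y − 19.122)² = 19.9857961431²
eq2: (x + 16.965)² + (y + 38.006)² = 87.3547448694²
eq3: (x − 26.817)² + (y + 1.237)² = 34.8992659441²
eq3−eq1, eq3−eq2 (x²,y² cancel):
  -14.480·x + 40.718·y = 846.754871
  -87.564·x − 73.538·y = -5401.307085
det = -14.480·-73.538 − 40.718·-87.564 = 4630.261192
x = (846.754871·-73.538 − 40.718·-5401.307085) / 4630.261192 = 34.050296
y = (-14.480·-5401.307085 − 846.754871·-87.564) / 4630.261192 = 32.904444
|P − Q| = √((34.050296 − -45.029)² + (32.904444 − 10.937)²) = 82.073769

82.074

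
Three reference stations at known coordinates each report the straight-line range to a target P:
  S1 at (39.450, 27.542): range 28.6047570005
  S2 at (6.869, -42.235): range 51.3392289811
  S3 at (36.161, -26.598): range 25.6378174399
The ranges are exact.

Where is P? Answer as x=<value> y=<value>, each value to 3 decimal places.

eq1: (x − 39.450)² + (y − 27.542)² = 28.6047570005²
eq2: (x − 6.869)² + (y + 42.235)² = 51.3392289811²
eq3: (x − 36.161)² + (y + 26.598)² = 25.6378174399²
eq2−eq1, eq2−eq3 (x²,y² cancel):
  65.162·x + 139.554·y = 2301.370187
  58.584·x + 31.274·y = 2162.511888
det = 65.162·31.274 − 139.554·58.584 = -6137.755148
x = (2301.370187·31.274 − 139.554·2162.511888) / -6137.755148 = 37.442701
y = (65.162·2162.511888 − 2301.370187·58.584) / -6137.755148 = -0.992240

x=37.443 y=-0.992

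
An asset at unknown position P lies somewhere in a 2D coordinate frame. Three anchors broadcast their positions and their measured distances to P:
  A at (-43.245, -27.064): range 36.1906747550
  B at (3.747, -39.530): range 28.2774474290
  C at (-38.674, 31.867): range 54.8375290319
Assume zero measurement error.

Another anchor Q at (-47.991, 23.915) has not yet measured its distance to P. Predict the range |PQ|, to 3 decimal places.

eq1: (x + 43.245)² + (y + 27.064)² = 36.1906747550²
eq2: (x − 3.747)² + (y + 39.530)² = 28.2774474290²
eq3: (x + 38.674)² + (y − 31.867)² = 54.8375290319²
eq2−eq1, eq2−eq3 (x²,y² cancel):
  -93.984·x + 24.932·y = 515.778306
  -84.842·x + 142.794·y = -1273.017501
det = -93.984·142.794 − 24.932·-84.842 = -11305.070552
x = (515.778306·142.794 − 24.932·-1273.017501) / -11305.070552 = -9.322270
y = (-93.984·-1273.017501 − 515.778306·-84.842) / -11305.070552 = -14.453951
|P − Q| = √((-9.322270 − -47.991)² + (-14.453951 − 23.915)²) = 54.474279

54.474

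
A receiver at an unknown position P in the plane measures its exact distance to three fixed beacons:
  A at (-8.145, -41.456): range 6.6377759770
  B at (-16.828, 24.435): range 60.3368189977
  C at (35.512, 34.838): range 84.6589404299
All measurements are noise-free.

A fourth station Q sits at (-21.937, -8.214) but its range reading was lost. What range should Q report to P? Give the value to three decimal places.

29.405

eq1: (x + 8.145)² + (y + 41.456)² = 6.6377759770²
eq2: (x + 16.828)² + (y − 24.435)² = 60.3368189977²
eq3: (x − 35.512)² + (y − 34.838)² = 84.6589404299²
eq2−eq1, eq2−eq3 (x²,y² cancel):
  17.366·x − 131.782·y = 4501.161809
  104.680·x + 20.806·y = -1932.066889
det = 17.366·20.806 − -131.782·104.680 = 14156.256756
x = (4501.161809·20.806 − -131.782·-1932.066889) / 14156.256756 = -11.370270
y = (17.366·-1932.066889 − 4501.161809·104.680) / 14156.256756 = -35.654474
|P − Q| = √((-11.370270 − -21.937)² + (-35.654474 − -8.214)²) = 29.404683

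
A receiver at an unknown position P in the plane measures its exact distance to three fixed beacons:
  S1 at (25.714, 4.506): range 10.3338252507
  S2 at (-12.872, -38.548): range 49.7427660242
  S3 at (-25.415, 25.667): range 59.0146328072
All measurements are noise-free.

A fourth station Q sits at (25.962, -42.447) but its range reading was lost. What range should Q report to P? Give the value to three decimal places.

36.714

eq1: (x − 25.714)² + (y − 4.506)² = 10.3338252507²
eq2: (x + 12.872)² + (y + 38.548)² = 49.7427660242²
eq3: (x + 25.415)² + (y − 25.667)² = 59.0146328072²
eq3−eq2, eq3−eq1 (x²,y² cancel):
  25.086·x − 128.430·y = 1355.303688
  102.258·x − 42.322·y = 2752.735659
det = 25.086·-42.322 − -128.430·102.258 = 12071.305248
x = (1355.303688·-42.322 − -128.430·2752.735659) / 12071.305248 = 24.535431
y = (25.086·2752.735659 − 1355.303688·102.258) / 12071.305248 = -5.760398
|P − Q| = √((24.535431 − 25.962)² + (-5.760398 − -42.447)²) = 36.714328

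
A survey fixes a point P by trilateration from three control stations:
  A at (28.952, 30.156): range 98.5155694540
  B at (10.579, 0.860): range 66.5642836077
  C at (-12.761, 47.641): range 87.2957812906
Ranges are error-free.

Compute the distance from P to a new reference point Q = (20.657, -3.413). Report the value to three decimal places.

73.638

eq1: (x − 28.952)² + (y − 30.156)² = 98.5155694540²
eq2: (x − 10.579)² + (y − 0.860)² = 66.5642836077²
eq3: (x + 12.761)² + (y − 47.641)² = 87.2957812906²
eq1−eq2, eq1−eq3 (x²,y² cancel):
  -36.746·x − 58.592·y = 3639.565774
  -83.426·x + 34.970·y = 2769.669356
det = -36.746·34.970 − -58.592·-83.426 = -6173.103812
x = (3639.565774·34.970 − -58.592·2769.669356) / -6173.103812 = -46.906077
y = (-36.746·2769.669356 − 3639.565774·-83.426) / -6173.103812 = -32.699943
|P − Q| = √((-46.906077 − 20.657)² + (-32.699943 − -3.413)²) = 73.637588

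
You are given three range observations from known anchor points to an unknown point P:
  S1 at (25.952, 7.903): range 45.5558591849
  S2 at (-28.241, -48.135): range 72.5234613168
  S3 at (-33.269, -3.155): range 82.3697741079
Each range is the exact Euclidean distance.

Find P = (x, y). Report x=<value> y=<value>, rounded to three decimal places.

eq1: (x − 25.952)² + (y − 7.903)² = 45.5558591849²
eq2: (x + 28.241)² + (y + 48.135)² = 72.5234613168²
eq3: (x + 33.269)² + (y + 3.155)² = 82.3697741079²
eq3−eq1, eq3−eq2 (x²,y² cancel):
  118.442·x + 22.116·y = 4328.626708
  10.056·x − 89.960·y = 3522.879165
det = 118.442·-89.960 − 22.116·10.056 = -10877.440816
x = (4328.626708·-89.960 − 22.116·3522.879165) / -10877.440816 = 42.961875
y = (118.442·3522.879165 − 4328.626708·10.056) / -10877.440816 = -34.358099

x=42.962 y=-34.358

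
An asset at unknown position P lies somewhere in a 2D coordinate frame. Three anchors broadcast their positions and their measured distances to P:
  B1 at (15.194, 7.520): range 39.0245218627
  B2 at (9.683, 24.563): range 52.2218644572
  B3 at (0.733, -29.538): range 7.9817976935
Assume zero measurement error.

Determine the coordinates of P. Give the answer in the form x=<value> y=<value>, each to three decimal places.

x=-5.998 y=-25.249

eq1: (x − 15.194)² + (y − 7.520)² = 39.0245218627²
eq2: (x − 9.683)² + (y − 24.563)² = 52.2218644572²
eq3: (x − 0.733)² + (y + 29.538)² = 7.9817976935²
eq3−eq2, eq3−eq1 (x²,y² cancel):
  17.900·x + 108.202·y = -2839.343308
  28.922·x + 74.116·y = -2044.826909
det = 17.900·74.116 − 108.202·28.922 = -1802.741844
x = (-2839.343308·74.116 − 108.202·-2044.826909) / -1802.741844 = -5.998414
y = (17.900·-2044.826909 − -2839.343308·28.922) / -1802.741844 = -25.248810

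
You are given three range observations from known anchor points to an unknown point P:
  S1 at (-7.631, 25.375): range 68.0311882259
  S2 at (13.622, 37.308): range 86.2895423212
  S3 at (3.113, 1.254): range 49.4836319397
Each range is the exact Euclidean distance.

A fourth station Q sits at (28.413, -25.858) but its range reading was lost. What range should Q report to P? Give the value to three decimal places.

eq1: (x + 7.631)² + (y − 25.375)² = 68.0311882259²
eq2: (x − 13.622)² + (y − 37.308)² = 86.2895423212²
eq3: (x − 3.113)² + (y − 1.254)² = 49.4836319397²
eq2−eq3, eq2−eq1 (x²,y² cancel):
  -21.018·x − 72.108·y = 3431.072821
  -42.506·x − 23.866·y = 1942.319581
det = -21.018·-23.866 − -72.108·-42.506 = -2563.407060
x = (3431.072821·-23.866 − -72.108·1942.319581) / -2563.407060 = -22.692766
y = (-21.018·1942.319581 − 3431.072821·-42.506) / -2563.407060 = -40.967941
|P − Q| = √((-22.692766 − 28.413)² + (-40.967941 − -25.858)²) = 53.292679

53.293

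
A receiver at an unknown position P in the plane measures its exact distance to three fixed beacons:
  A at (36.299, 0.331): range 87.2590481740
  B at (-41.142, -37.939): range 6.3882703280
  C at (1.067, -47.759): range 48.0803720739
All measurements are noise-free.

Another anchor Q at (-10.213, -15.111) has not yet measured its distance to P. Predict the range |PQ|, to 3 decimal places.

eq1: (x − 36.299)² + (y − 0.331)² = 87.2590481740²
eq2: (x + 41.142)² + (y + 37.939)² = 6.3882703280²
eq3: (x − 1.067)² + (y + 47.759)² = 48.0803720739²
eq1−eq2, eq1−eq3 (x²,y² cancel):
  -154.882·x − 76.540·y = 9387.636413
  -70.464·x − 96.180·y = 6266.752917
det = -154.882·-96.180 − -76.540·-70.464 = 9503.236200
x = (9387.636413·-96.180 − -76.540·6266.752917) / 9503.236200 = -44.536997
y = (-154.882·6266.752917 − 9387.636413·-70.464) / 9503.236200 = -32.527531
|P − Q| = √((-44.536997 − -10.213)² + (-32.527531 − -15.111)²) = 38.489899

38.490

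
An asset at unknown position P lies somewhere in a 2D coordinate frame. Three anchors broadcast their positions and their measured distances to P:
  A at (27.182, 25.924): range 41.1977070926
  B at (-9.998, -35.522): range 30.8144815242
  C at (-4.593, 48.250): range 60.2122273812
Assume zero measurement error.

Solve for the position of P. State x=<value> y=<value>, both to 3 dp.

eq1: (x − 27.182)² + (y − 25.924)² = 41.1977070926²
eq2: (x + 9.998)² + (y + 35.522)² = 30.8144815242²
eq3: (x + 4.593)² + (y − 48.250)² = 60.2122273812²
eq1−eq3, eq1−eq2 (x²,y² cancel):
  -63.550·x + 44.652·y = -990.018008
  -74.360·x − 122.892·y = 698.576386
det = -63.550·-122.892 − 44.652·-74.360 = 11130.109320
x = (-990.018008·-122.892 − 44.652·698.576386) / 11130.109320 = 8.128623
y = (-63.550·698.576386 − -990.018008·-74.360) / 11130.109320 = -10.602975

x=8.129 y=-10.603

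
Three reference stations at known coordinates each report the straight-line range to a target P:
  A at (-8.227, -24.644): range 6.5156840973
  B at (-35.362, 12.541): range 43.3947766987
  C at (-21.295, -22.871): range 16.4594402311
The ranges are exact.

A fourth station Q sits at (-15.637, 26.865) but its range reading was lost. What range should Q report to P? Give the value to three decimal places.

eq1: (x + 8.227)² + (y + 24.644)² = 6.5156840973²
eq2: (x + 35.362)² + (y − 12.541)² = 43.3947766987²
eq3: (x + 21.295)² + (y + 22.871)² = 16.4594402311²
eq3−eq2, eq3−eq1 (x²,y² cancel):
  -28.134·x + 70.824·y = -1181.005413
  26.136·x − 3.546·y = -73.090368
det = -28.134·-3.546 − 70.824·26.136 = -1751.292900
x = (-1181.005413·-3.546 − 70.824·-73.090368) / -1751.292900 = -5.347134
y = (-28.134·-73.090368 − -1181.005413·26.136) / -1751.292900 = -18.799301
|P − Q| = √((-5.347134 − -15.637)² + (-18.799301 − 26.865)²) = 46.809291

46.809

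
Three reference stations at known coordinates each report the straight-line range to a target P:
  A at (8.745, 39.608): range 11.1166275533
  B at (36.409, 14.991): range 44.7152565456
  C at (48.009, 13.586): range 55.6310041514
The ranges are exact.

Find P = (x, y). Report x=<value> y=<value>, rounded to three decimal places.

eq1: (x − 8.745)² + (y − 39.608)² = 11.1166275533²
eq2: (x − 36.409)² + (y − 14.991)² = 44.7152565456²
eq3: (x − 48.009)² + (y − 13.586)² = 55.6310041514²
eq2−eq1, eq2−eq3 (x²,y² cancel):
  -55.328·x + 49.234·y = 1970.798087
  23.200·x − 2.810·y = -156.256340
det = -55.328·-2.810 − 49.234·23.200 = -986.757120
x = (1970.798087·-2.810 − 49.234·-156.256340) / -986.757120 = -2.184106
y = (-55.328·-156.256340 − 1970.798087·23.200) / -986.757120 = 37.574763

x=-2.184 y=37.575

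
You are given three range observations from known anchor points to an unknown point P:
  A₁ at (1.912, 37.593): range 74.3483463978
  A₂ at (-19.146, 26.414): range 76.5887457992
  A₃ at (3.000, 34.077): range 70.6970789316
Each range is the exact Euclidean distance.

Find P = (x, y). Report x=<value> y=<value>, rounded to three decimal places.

eq1: (x − 1.912)² + (y − 37.593)² = 74.3483463978²
eq2: (x + 19.146)² + (y − 26.414)² = 76.5887457992²
eq3: (x − 3.000)² + (y − 34.077)² = 70.6970789316²
eq1−eq3, eq1−eq2 (x²,y² cancel):
  2.176·x − 7.032·y = 282.952179
  -42.116·x − 22.358·y = -690.780052
det = 2.176·-22.358 − -7.032·-42.116 = -344.810720
x = (282.952179·-22.358 − -7.032·-690.780052) / -344.810720 = 32.434636
y = (2.176·-690.780052 − 282.952179·-42.116) / -344.810720 = -30.201139

x=32.435 y=-30.201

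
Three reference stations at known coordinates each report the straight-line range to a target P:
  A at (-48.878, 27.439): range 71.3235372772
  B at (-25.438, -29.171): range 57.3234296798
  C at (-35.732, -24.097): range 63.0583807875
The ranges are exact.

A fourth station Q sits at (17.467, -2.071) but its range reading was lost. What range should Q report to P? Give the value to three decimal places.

eq1: (x + 48.878)² + (y − 27.439)² = 71.3235372772²
eq2: (x + 25.438)² + (y + 29.171)² = 57.3234296798²
eq3: (x + 35.732)² + (y + 24.097)² = 63.0583807875²
eq1−eq3, eq1−eq2 (x²,y² cancel):
  26.292·x − 103.072·y = -173.828790
  46.880·x − 113.220·y = 157.152859
det = 26.292·-113.220 − -103.072·46.880 = 1855.235120
x = (-173.828790·-113.220 − -103.072·157.152859) / 1855.235120 = 19.339304
y = (26.292·157.152859 − -173.828790·46.880) / 1855.235120 = 6.619623
|P − Q| = √((19.339304 − 17.467)² + (6.619623 − -2.071)²) = 8.890019

8.890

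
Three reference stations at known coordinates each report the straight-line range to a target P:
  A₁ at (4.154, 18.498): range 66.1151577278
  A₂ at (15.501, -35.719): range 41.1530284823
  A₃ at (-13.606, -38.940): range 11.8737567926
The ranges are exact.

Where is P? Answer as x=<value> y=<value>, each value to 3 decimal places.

x=-25.353 y=-40.667

eq1: (x − 4.154)² + (y − 18.498)² = 66.1151577278²
eq2: (x − 15.501)² + (y + 35.719)² = 41.1530284823²
eq3: (x + 13.606)² + (y + 38.940)² = 11.8737567926²
eq1−eq3, eq1−eq2 (x²,y² cancel):
  -35.520·x − 114.876·y = 5572.243097
  22.694·x − 108.434·y = 3834.338570
det = -35.520·-108.434 − -114.876·22.694 = 6458.571624
x = (5572.243097·-108.434 − -114.876·3834.338570) / 6458.571624 = -25.353459
y = (-35.520·3834.338570 − 5572.243097·22.694) / 6458.571624 = -40.667226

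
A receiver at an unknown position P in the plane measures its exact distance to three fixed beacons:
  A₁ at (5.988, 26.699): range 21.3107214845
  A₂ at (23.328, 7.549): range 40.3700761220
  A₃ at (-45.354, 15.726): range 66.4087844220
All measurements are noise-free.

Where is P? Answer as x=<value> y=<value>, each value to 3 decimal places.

eq1: (x − 5.988)² + (y − 26.699)² = 21.3107214845²
eq2: (x − 23.328)² + (y − 7.549)² = 40.3700761220²
eq3: (x + 45.354)² + (y − 15.726)² = 66.4087844220²
eq1−eq2, eq1−eq3 (x²,y² cancel):
  34.680·x − 38.300·y = -1323.105956
  -102.684·x − 21.946·y = -2400.380151
det = 34.680·-21.946 − -38.300·-102.684 = -4693.884480
x = (-1323.105956·-21.946 − -38.300·-2400.380151) / -4693.884480 = 13.399920
y = (34.680·-2400.380151 − -1323.105956·-102.684) / -4693.884480 = 46.679248

x=13.400 y=46.679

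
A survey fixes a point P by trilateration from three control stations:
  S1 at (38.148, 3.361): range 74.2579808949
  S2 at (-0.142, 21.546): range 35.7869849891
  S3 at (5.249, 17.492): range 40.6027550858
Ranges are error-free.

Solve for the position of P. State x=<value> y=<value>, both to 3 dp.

x=-35.252 y=14.617

eq1: (x − 38.148)² + (y − 3.361)² = 74.2579808949²
eq2: (x + 0.142)² + (y − 21.546)² = 35.7869849891²
eq3: (x − 5.249)² + (y − 17.492)² = 40.6027550858²
eq3−eq1, eq3−eq2 (x²,y² cancel):
  65.798·x − 28.262·y = -2732.619846
  -10.782·x + 8.108·y = 498.603641
det = 65.798·8.108 − -28.262·-10.782 = 228.769300
x = (-2732.619846·8.108 − -28.262·498.603641) / 228.769300 = -35.251870
y = (65.798·498.603641 − -2732.619846·-10.782) / 228.769300 = 14.617412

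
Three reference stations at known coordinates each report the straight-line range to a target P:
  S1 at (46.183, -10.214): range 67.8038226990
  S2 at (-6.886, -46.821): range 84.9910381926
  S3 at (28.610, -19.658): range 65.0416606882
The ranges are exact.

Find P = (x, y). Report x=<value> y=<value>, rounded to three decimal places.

x=-1.492 y=37.999

eq1: (x − 46.183)² + (y + 10.214)² = 67.8038226990²
eq2: (x + 6.886)² + (y + 46.821)² = 84.9910381926²
eq3: (x − 28.610)² + (y + 19.658)² = 65.0416606882²
eq1−eq3, eq1−eq2 (x²,y² cancel):
  -35.146·x − 18.888·y = -665.285473
  -106.138·x − 73.214·y = -2623.690448
det = -35.146·-73.214 − -18.888·-106.138 = 568.444700
x = (-665.285473·-73.214 − -18.888·-2623.690448) / 568.444700 = -1.491886
y = (-35.146·-2623.690448 − -665.285473·-106.138) / 568.444700 = 37.998692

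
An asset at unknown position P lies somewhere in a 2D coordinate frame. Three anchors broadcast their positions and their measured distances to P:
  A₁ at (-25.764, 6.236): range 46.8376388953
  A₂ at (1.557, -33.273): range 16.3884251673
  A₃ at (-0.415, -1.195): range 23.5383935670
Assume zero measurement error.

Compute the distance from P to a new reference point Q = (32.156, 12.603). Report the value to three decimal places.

eq1: (x + 25.764)² + (y − 6.236)² = 46.8376388953²
eq2: (x − 1.557)² + (y + 33.273)² = 16.3884251673²
eq3: (x + 0.415)² + (y + 1.195)² = 23.5383935670²
eq2−eq3, eq2−eq1 (x²,y² cancel):
  -3.944·x + 64.156·y = -1393.392020
  -54.642·x + 79.018·y = -2332.029324
det = -3.944·79.018 − 64.156·-54.642 = 3193.965160
x = (-1393.392020·79.018 − 64.156·-2332.029324) / 3193.965160 = 12.370399
y = (-3.944·-2332.029324 − -1393.392020·-54.642) / 3193.965160 = -20.958339
|P − Q| = √((12.370399 − 32.156)² + (-20.958339 − 12.603)²) = 38.959382

38.959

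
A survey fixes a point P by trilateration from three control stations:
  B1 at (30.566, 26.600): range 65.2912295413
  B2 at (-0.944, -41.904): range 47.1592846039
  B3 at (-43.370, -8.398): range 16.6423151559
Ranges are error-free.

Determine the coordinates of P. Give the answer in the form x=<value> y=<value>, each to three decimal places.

x=-27.622 y=-3.016

eq1: (x − 30.566)² + (y − 26.600)² = 65.2912295413²
eq2: (x + 0.944)² + (y + 41.904)² = 47.1592846039²
eq3: (x + 43.370)² + (y + 8.398)² = 16.6423151559²
eq1−eq2, eq1−eq3 (x²,y² cancel):
  -63.020·x − 137.008·y = 2153.942527
  -147.872·x − 69.996·y = 4295.620949
det = -63.020·-69.996 − -137.008·-147.872 = -15848.499056
x = (2153.942527·-69.996 − -137.008·4295.620949) / -15848.499056 = -27.621989
y = (-63.020·4295.620949 − 2153.942527·-147.872) / -15848.499056 = -3.015917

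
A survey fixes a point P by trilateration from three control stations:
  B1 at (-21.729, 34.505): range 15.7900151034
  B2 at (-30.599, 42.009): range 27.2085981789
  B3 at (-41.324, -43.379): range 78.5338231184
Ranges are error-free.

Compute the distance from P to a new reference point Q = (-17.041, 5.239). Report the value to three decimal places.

eq1: (x + 21.729)² + (y − 34.505)² = 15.7900151034²
eq2: (x + 30.599)² + (y − 42.009)² = 27.2085981789²
eq3: (x + 41.324)² + (y + 43.379)² = 78.5338231184²
eq3−eq2, eq3−eq1 (x²,y² cancel):
  21.450·x + 170.776·y = 4538.897824
  39.190·x + 155.768·y = 3991.570646
det = 21.450·155.768 − 170.776·39.190 = -3351.487840
x = (4538.897824·155.768 − 170.776·3991.570646) / -3351.487840 = -7.563974
y = (21.450·3991.570646 − 4538.897824·39.190) / -3351.487840 = 27.528137
|P − Q| = √((-7.563974 − -17.041)² + (27.528137 − 5.239)²) = 24.220232

24.220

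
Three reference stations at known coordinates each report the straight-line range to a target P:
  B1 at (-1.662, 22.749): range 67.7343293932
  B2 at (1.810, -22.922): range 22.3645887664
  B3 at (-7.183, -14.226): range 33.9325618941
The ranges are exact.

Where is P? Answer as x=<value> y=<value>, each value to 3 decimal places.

eq1: (x + 1.662)² + (y − 22.749)² = 67.7343293932²
eq2: (x − 1.810)² + (y + 22.922)² = 22.3645887664²
eq3: (x + 7.183)² + (y + 14.226)² = 33.9325618941²
eq1−eq2, eq1−eq3 (x²,y² cancel):
  6.944·x − 91.342·y = 4096.179487
  -11.042·x − 73.950·y = 3170.215942
det = 6.944·-73.950 − -91.342·-11.042 = -1522.107164
x = (4096.179487·-73.950 − -91.342·3170.215942) / -1522.107164 = 8.763252
y = (6.944·3170.215942 − 4096.179487·-11.042) / -1522.107164 = -44.178225

x=8.763 y=-44.178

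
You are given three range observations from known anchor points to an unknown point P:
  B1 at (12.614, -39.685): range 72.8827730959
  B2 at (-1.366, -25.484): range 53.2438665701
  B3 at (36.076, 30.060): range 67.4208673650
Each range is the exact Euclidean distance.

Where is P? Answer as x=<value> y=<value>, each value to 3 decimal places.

eq1: (x − 12.614)² + (y + 39.685)² = 72.8827730959²
eq2: (x + 1.366)² + (y + 25.484)² = 53.2438665701²
eq3: (x − 36.076)² + (y − 30.060)² = 67.4208673650²
eq3−eq1, eq3−eq2 (x²,y² cancel):
  -46.924·x − 139.490·y = -1237.394413
  -74.884·x − 111.088·y = 156.882865
det = -46.924·-111.088 − -139.490·-74.884 = -5232.875848
x = (-1237.394413·-111.088 − -139.490·156.882865) / -5232.875848 = -30.450419
y = (-46.924·156.882865 − -1237.394413·-74.884) / -5232.875848 = 19.114272

x=-30.450 y=19.114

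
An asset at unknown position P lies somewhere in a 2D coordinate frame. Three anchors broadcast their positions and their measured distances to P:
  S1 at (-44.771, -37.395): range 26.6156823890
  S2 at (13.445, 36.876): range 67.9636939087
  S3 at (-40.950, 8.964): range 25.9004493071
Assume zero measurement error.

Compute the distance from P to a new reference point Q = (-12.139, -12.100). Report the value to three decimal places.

18.741

eq1: (x + 44.771)² + (y + 37.395)² = 26.6156823890²
eq2: (x − 13.445)² + (y − 36.876)² = 67.9636939087²
eq3: (x + 40.950)² + (y − 8.964)² = 25.9004493071²
eq3−eq2, eq3−eq1 (x²,y² cancel):
  108.790·x + 55.824·y = -4164.878810
  -7.642·x − 92.718·y = 1608.011395
det = 108.790·-92.718 − 55.824·-7.642 = -9660.184212
x = (-4164.878810·-92.718 − 55.824·1608.011395) / -9660.184212 = -30.681983
y = (108.790·1608.011395 − -4164.878810·-7.642) / -9660.184212 = -14.814164
|P − Q| = √((-30.681983 − -12.139)² + (-14.814164 − -12.100)²) = 18.740568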